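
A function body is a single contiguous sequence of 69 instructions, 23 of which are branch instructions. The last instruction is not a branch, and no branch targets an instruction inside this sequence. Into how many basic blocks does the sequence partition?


With no in-sequence branch targets, the leaders are the first instruction plus the instruction after each branch.
Number of basic blocks = branches + 1
= 23 + 1 = 24

24


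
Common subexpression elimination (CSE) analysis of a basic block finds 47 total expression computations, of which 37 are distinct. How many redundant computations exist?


CSE count = total expressions - unique expressions
= 47 - 37 = 10

10


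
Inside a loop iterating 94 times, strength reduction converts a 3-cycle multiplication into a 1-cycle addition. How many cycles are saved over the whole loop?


Per-iteration saving = 3 - 1 = 2
Total saved = 94 * 2 = 188

188


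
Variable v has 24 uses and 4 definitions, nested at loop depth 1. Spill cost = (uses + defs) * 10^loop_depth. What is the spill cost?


uses + defs = 24 + 4 = 28
10^1 = 10
Spill cost = 28 * 10 = 280

280


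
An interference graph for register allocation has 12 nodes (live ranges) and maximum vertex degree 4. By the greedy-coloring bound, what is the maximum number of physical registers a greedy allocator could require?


Greedy coloring never needs more than (max_degree + 1) colors: when coloring a vertex, at most max_degree neighbors are already colored.
Upper bound = 4 + 1 = 5

5


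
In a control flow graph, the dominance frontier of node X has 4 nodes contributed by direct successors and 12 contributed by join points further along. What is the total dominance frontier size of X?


DF(X) = direct successor contributions + join point contributions
= 4 + 12 = 16

16


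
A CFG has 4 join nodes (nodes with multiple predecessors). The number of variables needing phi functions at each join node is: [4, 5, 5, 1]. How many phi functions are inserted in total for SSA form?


Total phi functions = sum of phi functions at each join node
= 4 + 5 + 5 + 1 = 15

15


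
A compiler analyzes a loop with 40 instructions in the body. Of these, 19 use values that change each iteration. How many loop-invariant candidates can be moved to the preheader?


Invariant candidates = total - loop-dependent
= 40 - 19 = 21

21


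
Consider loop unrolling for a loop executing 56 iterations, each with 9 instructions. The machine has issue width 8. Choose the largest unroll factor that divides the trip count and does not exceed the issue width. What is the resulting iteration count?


Largest divisor of 56 <= 8 is 8
New iterations = 56 / 8 = 7

7


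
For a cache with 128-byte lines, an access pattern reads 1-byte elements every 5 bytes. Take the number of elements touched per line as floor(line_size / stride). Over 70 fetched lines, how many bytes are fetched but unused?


Elements per line = floor(128 / 5) = 25
Bytes used per line = 25 * 1 = 25
Wasted per line = 128 - 25 = 103
Total wasted = 103 * 70 = 7210

7210


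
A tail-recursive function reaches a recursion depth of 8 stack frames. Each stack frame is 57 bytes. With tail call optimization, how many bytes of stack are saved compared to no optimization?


Without TCO: 8 * 57 = 456 bytes
With TCO: reuse 1 frame = 57 bytes
Savings = 456 - 57 = 399

399


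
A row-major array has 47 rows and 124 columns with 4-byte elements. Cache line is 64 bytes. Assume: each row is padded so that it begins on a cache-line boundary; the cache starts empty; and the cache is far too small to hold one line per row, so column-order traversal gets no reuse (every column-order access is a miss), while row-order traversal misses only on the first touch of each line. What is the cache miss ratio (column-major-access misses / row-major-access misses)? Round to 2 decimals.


Each row occupies 124 * 4 = 496 bytes and starts on a line boundary, so it spans ceil(496 / 64) = 8 cache lines.
Row-major traversal misses (one per line touched): 47 * ceil(124 * 4 / 64) = 376
Column-major traversal misses (no reuse, every access misses): 47 * 124 = 5828
Ratio = 5828 / 376 = 15.5

15.5


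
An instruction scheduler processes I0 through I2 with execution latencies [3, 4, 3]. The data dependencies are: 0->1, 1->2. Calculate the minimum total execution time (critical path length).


Compute longest path through dependency graph: dist(Ik) = max over predecessors of dist + latency(Ik).
dist(I0) = latency 3 = 3
dist(I1) = dist(I0) + 4 = 3 + 4 = 7
dist(I2) = dist(I1) + 3 = 7 + 3 = 10
Critical path = max dist = 10

10


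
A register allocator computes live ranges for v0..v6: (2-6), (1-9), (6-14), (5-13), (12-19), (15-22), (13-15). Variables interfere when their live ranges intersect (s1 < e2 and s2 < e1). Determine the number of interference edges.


Check all pairs for overlapping intervals.
Two intervals (s1,e1) and (s2,e2) overlap if s1 < e2 and s2 < e1.
v0 (2-6) vs v1..v6: overlaps v1, v3 -> 2
v1 (1-9) vs v2..v6: overlaps v2, v3 -> 2
v2 (6-14) vs v3..v6: overlaps v3, v4, v6 -> 3
v3 (5-13) vs v4..v6: overlaps v4 -> 1
v4 (12-19) vs v5..v6: overlaps v5, v6 -> 2
v5 (15-22) vs v6: overlaps none -> 0
Total overlapping pairs = 2 + 2 + 3 + 1 + 2 + 0 = 10

10


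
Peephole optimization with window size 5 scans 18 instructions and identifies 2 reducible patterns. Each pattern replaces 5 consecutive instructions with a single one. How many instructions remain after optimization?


Each match removes 4 instructions.
Total removed = 2 * 4 = 8
Remaining = 18 - 8 = 10

10


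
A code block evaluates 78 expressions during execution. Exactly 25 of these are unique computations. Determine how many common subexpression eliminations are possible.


CSE count = total expressions - unique expressions
= 78 - 25 = 53

53


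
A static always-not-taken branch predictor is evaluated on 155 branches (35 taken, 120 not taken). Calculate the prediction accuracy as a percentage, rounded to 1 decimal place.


Predictor: always-not-taken
Correct predictions = 120
Accuracy = 120 / 155 * 100 = 77.4%

77.4


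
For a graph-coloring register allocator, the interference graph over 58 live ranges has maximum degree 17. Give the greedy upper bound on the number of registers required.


Greedy coloring never needs more than (max_degree + 1) colors: when coloring a vertex, at most max_degree neighbors are already colored.
Upper bound = 17 + 1 = 18

18


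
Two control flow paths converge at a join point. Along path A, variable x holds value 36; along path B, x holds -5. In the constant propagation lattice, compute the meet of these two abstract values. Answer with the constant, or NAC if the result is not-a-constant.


Meet operation: if both paths give the same constant, result is that constant; if they differ, result is NAC (not-a-constant).
Path A: 36, Path B: -5 -> differ
Result: not-a-constant -> NAC

NAC


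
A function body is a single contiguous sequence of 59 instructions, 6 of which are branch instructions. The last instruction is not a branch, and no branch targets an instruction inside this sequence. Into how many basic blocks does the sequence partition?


With no in-sequence branch targets, the leaders are the first instruction plus the instruction after each branch.
Number of basic blocks = branches + 1
= 6 + 1 = 7

7


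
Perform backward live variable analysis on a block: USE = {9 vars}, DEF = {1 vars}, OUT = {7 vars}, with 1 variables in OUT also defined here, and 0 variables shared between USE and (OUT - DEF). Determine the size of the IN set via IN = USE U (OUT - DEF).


OUT - DEF: 7 - 1 = 6
|IN| = |USE| + |OUT - DEF| - |USE ∩ (OUT - DEF)| = 9 + 6 - 0 = 15

15


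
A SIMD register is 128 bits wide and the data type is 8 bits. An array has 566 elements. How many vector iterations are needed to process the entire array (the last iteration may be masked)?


Width = 128 / 8 = 16 elements per vector op
Iterations = ceil(566 / 16) = 36

36


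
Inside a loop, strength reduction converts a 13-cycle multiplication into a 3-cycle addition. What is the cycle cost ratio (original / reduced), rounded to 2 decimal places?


Ratio = mult_cost / add_cost = 13 / 3 = 4.33

4.33


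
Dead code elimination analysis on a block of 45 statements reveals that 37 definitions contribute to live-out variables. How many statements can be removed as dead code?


Dead code = total statements - live definitions
= 45 - 37 = 8

8


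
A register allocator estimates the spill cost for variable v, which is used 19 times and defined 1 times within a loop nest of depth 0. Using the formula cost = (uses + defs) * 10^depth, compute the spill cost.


uses + defs = 19 + 1 = 20
10^0 = 1
Spill cost = 20 * 1 = 20

20


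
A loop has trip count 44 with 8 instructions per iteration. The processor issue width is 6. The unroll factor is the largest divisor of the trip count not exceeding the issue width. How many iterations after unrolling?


Largest divisor of 44 <= 6 is 4
New iterations = 44 / 4 = 11

11


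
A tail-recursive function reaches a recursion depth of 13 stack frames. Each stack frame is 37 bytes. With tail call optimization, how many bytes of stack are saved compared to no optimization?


Without TCO: 13 * 37 = 481 bytes
With TCO: reuse 1 frame = 37 bytes
Savings = 481 - 37 = 444

444


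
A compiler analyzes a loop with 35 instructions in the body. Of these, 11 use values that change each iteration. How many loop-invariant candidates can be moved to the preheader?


Invariant candidates = total - loop-dependent
= 35 - 11 = 24

24


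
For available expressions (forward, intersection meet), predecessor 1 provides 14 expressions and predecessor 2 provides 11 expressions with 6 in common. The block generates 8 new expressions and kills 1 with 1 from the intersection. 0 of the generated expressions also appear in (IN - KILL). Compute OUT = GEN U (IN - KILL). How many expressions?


IN = intersection of predecessors = 6
IN - KILL = 6 - 1 = 5
|OUT| = |GEN| + |IN - KILL| - |GEN ∩ (IN - KILL)| = 8 + 5 - 0 = 13

13


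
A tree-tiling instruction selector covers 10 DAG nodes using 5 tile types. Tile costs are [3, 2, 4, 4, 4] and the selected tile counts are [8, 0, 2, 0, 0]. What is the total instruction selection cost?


Total cost = sum(count_i * cost_i)
= 8*3 + 0*2 + 2*4 + 0*4 + 0*4
= 32

32


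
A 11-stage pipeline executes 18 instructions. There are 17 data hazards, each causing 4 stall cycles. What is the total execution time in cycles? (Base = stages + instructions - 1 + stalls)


Base cycles = 11 + 18 - 1 = 28
Total stalls = 17 * 4 = 68
Total = 28 + 68 = 96

96


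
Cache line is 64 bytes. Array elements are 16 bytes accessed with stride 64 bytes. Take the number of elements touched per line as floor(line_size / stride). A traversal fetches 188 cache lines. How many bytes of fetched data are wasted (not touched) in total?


Elements per line = floor(64 / 64) = 1
Bytes used per line = 1 * 16 = 16
Wasted per line = 64 - 16 = 48
Total wasted = 48 * 188 = 9024

9024


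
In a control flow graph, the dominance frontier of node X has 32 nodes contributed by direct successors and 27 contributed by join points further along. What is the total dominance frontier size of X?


DF(X) = direct successor contributions + join point contributions
= 32 + 27 = 59

59


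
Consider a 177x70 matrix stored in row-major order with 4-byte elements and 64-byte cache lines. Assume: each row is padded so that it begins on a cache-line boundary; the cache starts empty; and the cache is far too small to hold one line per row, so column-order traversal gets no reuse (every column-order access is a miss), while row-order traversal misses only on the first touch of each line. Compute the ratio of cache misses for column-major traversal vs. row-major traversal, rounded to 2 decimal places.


Each row occupies 70 * 4 = 280 bytes and starts on a line boundary, so it spans ceil(280 / 64) = 5 cache lines.
Row-major traversal misses (one per line touched): 177 * ceil(70 * 4 / 64) = 885
Column-major traversal misses (no reuse, every access misses): 177 * 70 = 12390
Ratio = 12390 / 885 = 14.0

14.0


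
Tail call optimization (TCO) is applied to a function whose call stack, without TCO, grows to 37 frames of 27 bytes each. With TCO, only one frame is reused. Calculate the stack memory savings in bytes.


Without TCO: 37 * 27 = 999 bytes
With TCO: reuse 1 frame = 27 bytes
Savings = 999 - 27 = 972

972


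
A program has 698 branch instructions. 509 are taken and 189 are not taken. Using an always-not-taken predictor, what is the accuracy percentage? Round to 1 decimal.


Predictor: always-not-taken
Correct predictions = 189
Accuracy = 189 / 698 * 100 = 27.1%

27.1


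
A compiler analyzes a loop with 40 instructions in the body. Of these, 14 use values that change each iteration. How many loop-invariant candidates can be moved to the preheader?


Invariant candidates = total - loop-dependent
= 40 - 14 = 26

26


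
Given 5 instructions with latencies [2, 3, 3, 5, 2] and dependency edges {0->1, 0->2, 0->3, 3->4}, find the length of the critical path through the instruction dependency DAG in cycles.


Compute longest path through dependency graph: dist(Ik) = max over predecessors of dist + latency(Ik).
dist(I0) = latency 2 = 2
dist(I1) = dist(I0) + 3 = 2 + 3 = 5
dist(I2) = dist(I0) + 3 = 2 + 3 = 5
dist(I3) = dist(I0) + 5 = 2 + 5 = 7
dist(I4) = dist(I3) + 2 = 7 + 2 = 9
Critical path = max dist = 9

9


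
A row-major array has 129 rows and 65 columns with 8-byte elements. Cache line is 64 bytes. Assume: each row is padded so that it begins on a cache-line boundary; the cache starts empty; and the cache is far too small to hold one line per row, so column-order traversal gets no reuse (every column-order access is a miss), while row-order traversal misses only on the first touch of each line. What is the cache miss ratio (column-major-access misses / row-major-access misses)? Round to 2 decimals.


Each row occupies 65 * 8 = 520 bytes and starts on a line boundary, so it spans ceil(520 / 64) = 9 cache lines.
Row-major traversal misses (one per line touched): 129 * ceil(65 * 8 / 64) = 1161
Column-major traversal misses (no reuse, every access misses): 129 * 65 = 8385
Ratio = 8385 / 1161 = 7.22

7.22


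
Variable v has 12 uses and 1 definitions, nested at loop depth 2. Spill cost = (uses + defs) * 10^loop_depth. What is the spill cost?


uses + defs = 12 + 1 = 13
10^2 = 100
Spill cost = 13 * 100 = 1300

1300


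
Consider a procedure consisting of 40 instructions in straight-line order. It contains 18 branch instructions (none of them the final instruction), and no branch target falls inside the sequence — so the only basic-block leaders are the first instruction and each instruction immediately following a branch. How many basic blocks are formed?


With no in-sequence branch targets, the leaders are the first instruction plus the instruction after each branch.
Number of basic blocks = branches + 1
= 18 + 1 = 19

19


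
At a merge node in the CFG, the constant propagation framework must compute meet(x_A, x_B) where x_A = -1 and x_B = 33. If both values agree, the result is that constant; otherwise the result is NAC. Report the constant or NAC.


Meet operation: if both paths give the same constant, result is that constant; if they differ, result is NAC (not-a-constant).
Path A: -1, Path B: 33 -> differ
Result: not-a-constant -> NAC

NAC


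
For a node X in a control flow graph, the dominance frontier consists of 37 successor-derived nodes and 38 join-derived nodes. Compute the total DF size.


DF(X) = direct successor contributions + join point contributions
= 37 + 38 = 75

75


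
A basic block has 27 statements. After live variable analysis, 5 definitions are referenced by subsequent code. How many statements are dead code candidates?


Dead code = total statements - live definitions
= 27 - 5 = 22

22


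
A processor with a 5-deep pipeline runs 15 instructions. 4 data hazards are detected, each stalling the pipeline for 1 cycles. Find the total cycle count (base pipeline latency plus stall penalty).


Base cycles = 5 + 15 - 1 = 19
Total stalls = 4 * 1 = 4
Total = 19 + 4 = 23

23


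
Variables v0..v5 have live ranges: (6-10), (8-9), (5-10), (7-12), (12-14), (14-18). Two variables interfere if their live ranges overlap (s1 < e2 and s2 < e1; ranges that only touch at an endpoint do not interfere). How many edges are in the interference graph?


Check all pairs for overlapping intervals.
Two intervals (s1,e1) and (s2,e2) overlap if s1 < e2 and s2 < e1.
v0 (6-10) vs v1..v5: overlaps v1, v2, v3 -> 3
v1 (8-9) vs v2..v5: overlaps v2, v3 -> 2
v2 (5-10) vs v3..v5: overlaps v3 -> 1
v3 (7-12) vs v4..v5: overlaps none -> 0
v4 (12-14) vs v5: overlaps none -> 0
Total overlapping pairs = 3 + 2 + 1 + 0 + 0 = 6

6


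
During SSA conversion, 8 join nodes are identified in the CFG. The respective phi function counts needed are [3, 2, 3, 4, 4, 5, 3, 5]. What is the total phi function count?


Total phi functions = sum of phi functions at each join node
= 3 + 2 + 3 + 4 + 4 + 5 + 3 + 5 = 29

29


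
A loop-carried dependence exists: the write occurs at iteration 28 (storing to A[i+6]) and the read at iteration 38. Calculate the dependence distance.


Distance = read iteration - write iteration
= 38 - 28 = 10

10


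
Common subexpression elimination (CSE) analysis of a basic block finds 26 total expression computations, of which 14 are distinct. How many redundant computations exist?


CSE count = total expressions - unique expressions
= 26 - 14 = 12

12


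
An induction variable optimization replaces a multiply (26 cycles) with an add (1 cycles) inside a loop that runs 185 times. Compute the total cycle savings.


Per-iteration saving = 26 - 1 = 25
Total saved = 185 * 25 = 4625

4625


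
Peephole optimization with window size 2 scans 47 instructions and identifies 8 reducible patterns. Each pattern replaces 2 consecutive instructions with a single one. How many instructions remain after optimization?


Each match removes 1 instructions.
Total removed = 8 * 1 = 8
Remaining = 47 - 8 = 39

39


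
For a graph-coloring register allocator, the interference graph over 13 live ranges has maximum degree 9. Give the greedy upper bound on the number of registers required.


Greedy coloring never needs more than (max_degree + 1) colors: when coloring a vertex, at most max_degree neighbors are already colored.
Upper bound = 9 + 1 = 10

10


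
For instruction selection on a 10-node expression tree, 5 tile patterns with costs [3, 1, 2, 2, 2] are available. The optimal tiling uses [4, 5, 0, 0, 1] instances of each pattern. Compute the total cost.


Total cost = sum(count_i * cost_i)
= 4*3 + 5*1 + 0*2 + 0*2 + 1*2
= 19

19


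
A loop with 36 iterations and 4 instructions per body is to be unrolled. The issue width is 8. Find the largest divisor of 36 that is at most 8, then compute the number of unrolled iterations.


Largest divisor of 36 <= 8 is 6
New iterations = 36 / 6 = 6

6


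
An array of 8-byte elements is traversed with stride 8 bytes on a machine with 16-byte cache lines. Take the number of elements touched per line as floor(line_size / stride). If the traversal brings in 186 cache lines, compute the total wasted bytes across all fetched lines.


Elements per line = floor(16 / 8) = 2
Bytes used per line = 2 * 8 = 16
Wasted per line = 16 - 16 = 0
Total wasted = 0 * 186 = 0

0


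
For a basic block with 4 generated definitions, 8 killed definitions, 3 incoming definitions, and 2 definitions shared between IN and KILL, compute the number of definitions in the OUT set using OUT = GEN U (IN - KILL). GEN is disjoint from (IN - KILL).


IN - KILL: 3 - 2 = 1 surviving definitions
OUT = GEN + surviving = 4 + 1 = 5

5


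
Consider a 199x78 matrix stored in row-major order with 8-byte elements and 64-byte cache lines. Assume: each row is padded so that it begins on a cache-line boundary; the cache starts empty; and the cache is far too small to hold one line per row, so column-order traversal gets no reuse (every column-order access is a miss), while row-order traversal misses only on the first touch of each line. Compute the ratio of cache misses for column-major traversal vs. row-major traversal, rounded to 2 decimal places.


Each row occupies 78 * 8 = 624 bytes and starts on a line boundary, so it spans ceil(624 / 64) = 10 cache lines.
Row-major traversal misses (one per line touched): 199 * ceil(78 * 8 / 64) = 1990
Column-major traversal misses (no reuse, every access misses): 199 * 78 = 15522
Ratio = 15522 / 1990 = 7.8

7.8


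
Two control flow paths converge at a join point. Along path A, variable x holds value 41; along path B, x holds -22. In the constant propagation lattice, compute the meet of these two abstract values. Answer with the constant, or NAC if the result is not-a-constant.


Meet operation: if both paths give the same constant, result is that constant; if they differ, result is NAC (not-a-constant).
Path A: 41, Path B: -22 -> differ
Result: not-a-constant -> NAC

NAC


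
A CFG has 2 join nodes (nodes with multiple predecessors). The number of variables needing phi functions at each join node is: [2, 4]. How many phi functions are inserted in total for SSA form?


Total phi functions = sum of phi functions at each join node
= 2 + 4 = 6

6


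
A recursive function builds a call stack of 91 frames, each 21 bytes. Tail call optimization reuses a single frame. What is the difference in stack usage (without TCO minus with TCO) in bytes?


Without TCO: 91 * 21 = 1911 bytes
With TCO: reuse 1 frame = 21 bytes
Savings = 1911 - 21 = 1890

1890


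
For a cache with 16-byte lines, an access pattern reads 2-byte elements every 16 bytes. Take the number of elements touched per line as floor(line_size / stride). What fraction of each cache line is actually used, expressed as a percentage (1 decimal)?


Elements per cache line = floor(16 / 16) = 1
Bytes used = 1 * 2 = 2
Utilization = 2 / 16 * 100 = 12.5%

12.5


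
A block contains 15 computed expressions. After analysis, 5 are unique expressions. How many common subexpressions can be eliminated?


CSE count = total expressions - unique expressions
= 15 - 5 = 10

10


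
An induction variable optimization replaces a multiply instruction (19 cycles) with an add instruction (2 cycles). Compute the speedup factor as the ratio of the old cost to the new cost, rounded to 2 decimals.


Ratio = mult_cost / add_cost = 19 / 2 = 9.5

9.5


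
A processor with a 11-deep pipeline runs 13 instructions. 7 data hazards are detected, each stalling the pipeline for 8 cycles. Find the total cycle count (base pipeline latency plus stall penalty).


Base cycles = 11 + 13 - 1 = 23
Total stalls = 7 * 8 = 56
Total = 23 + 56 = 79

79


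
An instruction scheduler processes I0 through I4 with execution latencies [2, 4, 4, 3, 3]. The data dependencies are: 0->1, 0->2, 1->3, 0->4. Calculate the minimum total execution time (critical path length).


Compute longest path through dependency graph: dist(Ik) = max over predecessors of dist + latency(Ik).
dist(I0) = latency 2 = 2
dist(I1) = dist(I0) + 4 = 2 + 4 = 6
dist(I2) = dist(I0) + 4 = 2 + 4 = 6
dist(I3) = dist(I1) + 3 = 6 + 3 = 9
dist(I4) = dist(I0) + 3 = 2 + 3 = 5
Critical path = max dist = 9

9


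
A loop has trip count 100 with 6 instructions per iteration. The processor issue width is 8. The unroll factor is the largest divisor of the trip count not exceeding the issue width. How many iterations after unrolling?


Largest divisor of 100 <= 8 is 5
New iterations = 100 / 5 = 20

20


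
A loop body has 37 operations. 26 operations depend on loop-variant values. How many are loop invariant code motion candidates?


Invariant candidates = total - loop-dependent
= 37 - 26 = 11

11


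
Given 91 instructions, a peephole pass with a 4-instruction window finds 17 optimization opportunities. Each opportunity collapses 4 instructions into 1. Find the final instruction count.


Each match removes 3 instructions.
Total removed = 17 * 3 = 51
Remaining = 91 - 51 = 40

40


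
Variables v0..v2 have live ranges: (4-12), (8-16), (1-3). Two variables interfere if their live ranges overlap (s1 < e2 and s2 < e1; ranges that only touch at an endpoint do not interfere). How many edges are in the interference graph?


Check all pairs for overlapping intervals.
Two intervals (s1,e1) and (s2,e2) overlap if s1 < e2 and s2 < e1.
v0 (4-12) vs v1..v2: overlaps v1 -> 1
v1 (8-16) vs v2: overlaps none -> 0
Total overlapping pairs = 1 + 0 = 1

1


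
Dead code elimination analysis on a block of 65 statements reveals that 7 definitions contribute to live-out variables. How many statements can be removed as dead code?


Dead code = total statements - live definitions
= 65 - 7 = 58

58


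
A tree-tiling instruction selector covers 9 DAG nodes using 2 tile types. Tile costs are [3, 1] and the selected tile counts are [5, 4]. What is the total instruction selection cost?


Total cost = sum(count_i * cost_i)
= 5*3 + 4*1
= 19

19


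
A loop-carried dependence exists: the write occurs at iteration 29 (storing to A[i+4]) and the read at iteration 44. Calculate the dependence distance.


Distance = read iteration - write iteration
= 44 - 29 = 15

15


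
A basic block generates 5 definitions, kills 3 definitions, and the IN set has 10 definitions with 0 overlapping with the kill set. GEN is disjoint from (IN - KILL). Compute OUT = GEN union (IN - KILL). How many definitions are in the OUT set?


IN - KILL: 10 - 0 = 10 surviving definitions
OUT = GEN + surviving = 5 + 10 = 15

15


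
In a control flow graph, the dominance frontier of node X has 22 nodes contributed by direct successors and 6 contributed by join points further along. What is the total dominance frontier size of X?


DF(X) = direct successor contributions + join point contributions
= 22 + 6 = 28

28


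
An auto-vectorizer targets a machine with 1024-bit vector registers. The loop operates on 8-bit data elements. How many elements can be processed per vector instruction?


Width = SIMD bits / data type bits
= 1024 / 8 = 128

128


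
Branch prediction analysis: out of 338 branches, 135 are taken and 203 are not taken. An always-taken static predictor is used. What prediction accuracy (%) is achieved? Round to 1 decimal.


Predictor: always-taken
Correct predictions = 135
Accuracy = 135 / 338 * 100 = 39.9%

39.9


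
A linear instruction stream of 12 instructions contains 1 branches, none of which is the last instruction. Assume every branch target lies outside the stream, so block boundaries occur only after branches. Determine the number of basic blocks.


With no in-sequence branch targets, the leaders are the first instruction plus the instruction after each branch.
Number of basic blocks = branches + 1
= 1 + 1 = 2

2


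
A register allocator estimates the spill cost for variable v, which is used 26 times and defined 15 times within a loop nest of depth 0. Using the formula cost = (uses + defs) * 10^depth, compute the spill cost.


uses + defs = 26 + 15 = 41
10^0 = 1
Spill cost = 41 * 1 = 41

41


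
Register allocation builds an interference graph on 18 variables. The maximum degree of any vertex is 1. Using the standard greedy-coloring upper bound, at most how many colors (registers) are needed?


Greedy coloring never needs more than (max_degree + 1) colors: when coloring a vertex, at most max_degree neighbors are already colored.
Upper bound = 1 + 1 = 2

2


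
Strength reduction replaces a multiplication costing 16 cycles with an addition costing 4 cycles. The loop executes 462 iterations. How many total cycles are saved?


Per-iteration saving = 16 - 4 = 12
Total saved = 462 * 12 = 5544

5544


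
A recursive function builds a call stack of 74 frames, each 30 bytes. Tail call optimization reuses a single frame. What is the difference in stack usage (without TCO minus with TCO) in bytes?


Without TCO: 74 * 30 = 2220 bytes
With TCO: reuse 1 frame = 30 bytes
Savings = 2220 - 30 = 2190

2190


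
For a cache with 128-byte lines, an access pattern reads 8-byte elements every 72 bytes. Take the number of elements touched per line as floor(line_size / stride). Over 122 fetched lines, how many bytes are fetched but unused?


Elements per line = floor(128 / 72) = 1
Bytes used per line = 1 * 8 = 8
Wasted per line = 128 - 8 = 120
Total wasted = 120 * 122 = 14640

14640


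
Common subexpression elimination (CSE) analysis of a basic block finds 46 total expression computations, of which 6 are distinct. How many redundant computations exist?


CSE count = total expressions - unique expressions
= 46 - 6 = 40

40


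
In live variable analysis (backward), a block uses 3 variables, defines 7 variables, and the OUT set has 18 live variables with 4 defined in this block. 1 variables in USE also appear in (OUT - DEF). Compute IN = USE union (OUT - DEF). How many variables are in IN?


OUT - DEF: 18 - 4 = 14
|IN| = |USE| + |OUT - DEF| - |USE ∩ (OUT - DEF)| = 3 + 14 - 1 = 16

16


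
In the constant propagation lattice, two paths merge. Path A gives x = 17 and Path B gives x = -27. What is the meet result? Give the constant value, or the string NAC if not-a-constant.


Meet operation: if both paths give the same constant, result is that constant; if they differ, result is NAC (not-a-constant).
Path A: 17, Path B: -27 -> differ
Result: not-a-constant -> NAC

NAC


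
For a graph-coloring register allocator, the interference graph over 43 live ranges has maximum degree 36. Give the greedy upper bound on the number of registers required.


Greedy coloring never needs more than (max_degree + 1) colors: when coloring a vertex, at most max_degree neighbors are already colored.
Upper bound = 36 + 1 = 37

37


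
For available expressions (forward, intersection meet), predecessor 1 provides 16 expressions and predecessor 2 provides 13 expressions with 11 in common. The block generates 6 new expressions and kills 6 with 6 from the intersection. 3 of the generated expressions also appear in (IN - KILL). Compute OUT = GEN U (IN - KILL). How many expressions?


IN = intersection of predecessors = 11
IN - KILL = 11 - 6 = 5
|OUT| = |GEN| + |IN - KILL| - |GEN ∩ (IN - KILL)| = 6 + 5 - 3 = 8

8


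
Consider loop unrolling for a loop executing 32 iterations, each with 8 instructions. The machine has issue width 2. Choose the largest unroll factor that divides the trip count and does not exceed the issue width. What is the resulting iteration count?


Largest divisor of 32 <= 2 is 2
New iterations = 32 / 2 = 16

16


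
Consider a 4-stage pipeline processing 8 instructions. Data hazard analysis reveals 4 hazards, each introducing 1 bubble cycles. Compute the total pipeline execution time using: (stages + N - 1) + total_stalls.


Base cycles = 4 + 8 - 1 = 11
Total stalls = 4 * 1 = 4
Total = 11 + 4 = 15

15


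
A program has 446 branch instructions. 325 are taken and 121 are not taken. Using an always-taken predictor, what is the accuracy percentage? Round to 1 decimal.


Predictor: always-taken
Correct predictions = 325
Accuracy = 325 / 446 * 100 = 72.9%

72.9


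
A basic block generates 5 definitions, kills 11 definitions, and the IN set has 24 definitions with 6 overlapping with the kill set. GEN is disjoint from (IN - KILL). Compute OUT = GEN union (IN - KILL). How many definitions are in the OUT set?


IN - KILL: 24 - 6 = 18 surviving definitions
OUT = GEN + surviving = 5 + 18 = 23

23


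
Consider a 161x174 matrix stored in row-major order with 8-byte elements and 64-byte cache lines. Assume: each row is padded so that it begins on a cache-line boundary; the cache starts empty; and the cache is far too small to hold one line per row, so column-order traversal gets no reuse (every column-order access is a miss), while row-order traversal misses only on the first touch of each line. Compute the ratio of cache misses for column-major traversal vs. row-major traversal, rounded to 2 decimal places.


Each row occupies 174 * 8 = 1392 bytes and starts on a line boundary, so it spans ceil(1392 / 64) = 22 cache lines.
Row-major traversal misses (one per line touched): 161 * ceil(174 * 8 / 64) = 3542
Column-major traversal misses (no reuse, every access misses): 161 * 174 = 28014
Ratio = 28014 / 3542 = 7.91

7.91


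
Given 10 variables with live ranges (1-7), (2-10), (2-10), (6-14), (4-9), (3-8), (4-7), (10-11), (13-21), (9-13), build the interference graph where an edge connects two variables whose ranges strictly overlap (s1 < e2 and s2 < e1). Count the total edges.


Check all pairs for overlapping intervals.
Two intervals (s1,e1) and (s2,e2) overlap if s1 < e2 and s2 < e1.
v0 (1-7) vs v1..v9: overlaps v1, v2, v3, v4, v5, v6 -> 6
v1 (2-10) vs v2..v9: overlaps v2, v3, v4, v5, v6, v9 -> 6
v2 (2-10) vs v3..v9: overlaps v3, v4, v5, v6, v9 -> 5
v3 (6-14) vs v4..v9: overlaps v4, v5, v6, v7, v8, v9 -> 6
v4 (4-9) vs v5..v9: overlaps v5, v6 -> 2
v5 (3-8) vs v6..v9: overlaps v6 -> 1
v6 (4-7) vs v7..v9: overlaps none -> 0
v7 (10-11) vs v8..v9: overlaps v9 -> 1
v8 (13-21) vs v9: overlaps none -> 0
Total overlapping pairs = 6 + 6 + 5 + 6 + 2 + 1 + 0 + 1 + 0 = 27

27


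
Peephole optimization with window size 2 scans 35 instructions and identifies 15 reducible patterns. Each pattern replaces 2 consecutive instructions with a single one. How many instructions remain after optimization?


Each match removes 1 instructions.
Total removed = 15 * 1 = 15
Remaining = 35 - 15 = 20

20


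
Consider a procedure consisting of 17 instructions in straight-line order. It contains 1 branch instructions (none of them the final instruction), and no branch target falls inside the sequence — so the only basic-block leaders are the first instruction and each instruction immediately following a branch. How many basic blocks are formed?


With no in-sequence branch targets, the leaders are the first instruction plus the instruction after each branch.
Number of basic blocks = branches + 1
= 1 + 1 = 2

2


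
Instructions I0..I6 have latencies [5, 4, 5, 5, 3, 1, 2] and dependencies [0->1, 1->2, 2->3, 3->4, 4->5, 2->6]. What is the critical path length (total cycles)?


Compute longest path through dependency graph: dist(Ik) = max over predecessors of dist + latency(Ik).
dist(I0) = latency 5 = 5
dist(I1) = dist(I0) + 4 = 5 + 4 = 9
dist(I2) = dist(I1) + 5 = 9 + 5 = 14
dist(I3) = dist(I2) + 5 = 14 + 5 = 19
dist(I4) = dist(I3) + 3 = 19 + 3 = 22
dist(I5) = dist(I4) + 1 = 22 + 1 = 23
dist(I6) = dist(I2) + 2 = 14 + 2 = 16
Critical path = max dist = 23

23


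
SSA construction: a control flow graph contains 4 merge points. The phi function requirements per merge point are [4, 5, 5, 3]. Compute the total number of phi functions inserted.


Total phi functions = sum of phi functions at each join node
= 4 + 5 + 5 + 3 = 17

17


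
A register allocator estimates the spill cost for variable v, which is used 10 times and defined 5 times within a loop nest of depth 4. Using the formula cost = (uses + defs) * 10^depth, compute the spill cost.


uses + defs = 10 + 5 = 15
10^4 = 10000
Spill cost = 15 * 10000 = 150000

150000


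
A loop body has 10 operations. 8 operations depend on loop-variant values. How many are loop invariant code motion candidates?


Invariant candidates = total - loop-dependent
= 10 - 8 = 2

2


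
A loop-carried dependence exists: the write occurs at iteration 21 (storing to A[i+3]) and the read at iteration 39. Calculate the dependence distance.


Distance = read iteration - write iteration
= 39 - 21 = 18

18


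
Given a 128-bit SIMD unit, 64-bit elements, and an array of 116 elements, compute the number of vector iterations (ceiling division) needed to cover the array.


Width = 128 / 64 = 2 elements per vector op
Iterations = ceil(116 / 2) = 58

58


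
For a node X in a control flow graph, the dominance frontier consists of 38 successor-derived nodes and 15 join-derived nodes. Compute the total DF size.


DF(X) = direct successor contributions + join point contributions
= 38 + 15 = 53

53


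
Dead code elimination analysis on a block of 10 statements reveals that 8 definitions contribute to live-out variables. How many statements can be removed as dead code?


Dead code = total statements - live definitions
= 10 - 8 = 2

2


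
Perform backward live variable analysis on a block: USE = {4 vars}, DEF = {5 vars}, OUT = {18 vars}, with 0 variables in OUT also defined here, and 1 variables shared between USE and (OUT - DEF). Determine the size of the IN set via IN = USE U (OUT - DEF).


OUT - DEF: 18 - 0 = 18
|IN| = |USE| + |OUT - DEF| - |USE ∩ (OUT - DEF)| = 4 + 18 - 1 = 21

21


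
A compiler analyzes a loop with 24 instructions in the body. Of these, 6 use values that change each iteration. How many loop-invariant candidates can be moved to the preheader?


Invariant candidates = total - loop-dependent
= 24 - 6 = 18

18


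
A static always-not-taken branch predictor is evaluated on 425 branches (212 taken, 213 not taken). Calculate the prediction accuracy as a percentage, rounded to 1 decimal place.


Predictor: always-not-taken
Correct predictions = 213
Accuracy = 213 / 425 * 100 = 50.1%

50.1


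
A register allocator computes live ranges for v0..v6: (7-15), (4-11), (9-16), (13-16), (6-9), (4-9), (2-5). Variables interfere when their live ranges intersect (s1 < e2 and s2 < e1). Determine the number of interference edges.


Check all pairs for overlapping intervals.
Two intervals (s1,e1) and (s2,e2) overlap if s1 < e2 and s2 < e1.
v0 (7-15) vs v1..v6: overlaps v1, v2, v3, v4, v5 -> 5
v1 (4-11) vs v2..v6: overlaps v2, v4, v5, v6 -> 4
v2 (9-16) vs v3..v6: overlaps v3 -> 1
v3 (13-16) vs v4..v6: overlaps none -> 0
v4 (6-9) vs v5..v6: overlaps v5 -> 1
v5 (4-9) vs v6: overlaps v6 -> 1
Total overlapping pairs = 5 + 4 + 1 + 0 + 1 + 1 = 12

12


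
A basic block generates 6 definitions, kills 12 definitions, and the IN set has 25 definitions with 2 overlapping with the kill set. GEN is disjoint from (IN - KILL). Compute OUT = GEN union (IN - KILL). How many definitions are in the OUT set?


IN - KILL: 25 - 2 = 23 surviving definitions
OUT = GEN + surviving = 6 + 23 = 29

29


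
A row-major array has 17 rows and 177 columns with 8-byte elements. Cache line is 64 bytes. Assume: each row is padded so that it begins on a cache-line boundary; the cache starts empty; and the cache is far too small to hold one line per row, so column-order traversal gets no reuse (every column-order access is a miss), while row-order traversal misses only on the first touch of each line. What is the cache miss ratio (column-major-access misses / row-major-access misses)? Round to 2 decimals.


Each row occupies 177 * 8 = 1416 bytes and starts on a line boundary, so it spans ceil(1416 / 64) = 23 cache lines.
Row-major traversal misses (one per line touched): 17 * ceil(177 * 8 / 64) = 391
Column-major traversal misses (no reuse, every access misses): 17 * 177 = 3009
Ratio = 3009 / 391 = 7.7

7.7


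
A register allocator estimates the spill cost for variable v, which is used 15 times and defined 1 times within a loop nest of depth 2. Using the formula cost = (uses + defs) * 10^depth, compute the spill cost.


uses + defs = 15 + 1 = 16
10^2 = 100
Spill cost = 16 * 100 = 1600

1600


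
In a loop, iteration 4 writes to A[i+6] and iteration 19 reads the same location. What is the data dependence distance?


Distance = read iteration - write iteration
= 19 - 4 = 15

15


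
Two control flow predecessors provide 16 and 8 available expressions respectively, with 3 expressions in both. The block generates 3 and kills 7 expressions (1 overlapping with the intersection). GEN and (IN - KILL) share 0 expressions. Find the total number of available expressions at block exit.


IN = intersection of predecessors = 3
IN - KILL = 3 - 1 = 2
|OUT| = |GEN| + |IN - KILL| - |GEN ∩ (IN - KILL)| = 3 + 2 - 0 = 5

5
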